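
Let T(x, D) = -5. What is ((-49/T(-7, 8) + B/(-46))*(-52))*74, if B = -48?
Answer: -4798456/115 ≈ -41726.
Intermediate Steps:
((-49/T(-7, 8) + B/(-46))*(-52))*74 = ((-49/(-5) - 48/(-46))*(-52))*74 = ((-49*(-1/5) - 48*(-1/46))*(-52))*74 = ((49/5 + 24/23)*(-52))*74 = ((1247/115)*(-52))*74 = -64844/115*74 = -4798456/115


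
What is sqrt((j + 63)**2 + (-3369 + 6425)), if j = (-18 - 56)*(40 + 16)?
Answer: sqrt(16657617) ≈ 4081.4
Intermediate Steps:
j = -4144 (j = -74*56 = -4144)
sqrt((j + 63)**2 + (-3369 + 6425)) = sqrt((-4144 + 63)**2 + (-3369 + 6425)) = sqrt((-4081)**2 + 3056) = sqrt(16654561 + 3056) = sqrt(16657617)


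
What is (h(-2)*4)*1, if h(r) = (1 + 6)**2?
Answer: 196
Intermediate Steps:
h(r) = 49 (h(r) = 7**2 = 49)
(h(-2)*4)*1 = (49*4)*1 = 196*1 = 196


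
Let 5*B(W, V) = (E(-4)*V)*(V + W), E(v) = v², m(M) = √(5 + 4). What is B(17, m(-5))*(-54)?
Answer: -10368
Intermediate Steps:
m(M) = 3 (m(M) = √9 = 3)
B(W, V) = 16*V*(V + W)/5 (B(W, V) = (((-4)²*V)*(V + W))/5 = ((16*V)*(V + W))/5 = (16*V*(V + W))/5 = 16*V*(V + W)/5)
B(17, m(-5))*(-54) = ((16/5)*3*(3 + 17))*(-54) = ((16/5)*3*20)*(-54) = 192*(-54) = -10368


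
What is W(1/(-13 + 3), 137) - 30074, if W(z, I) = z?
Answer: -300741/10 ≈ -30074.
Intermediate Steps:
W(1/(-13 + 3), 137) - 30074 = 1/(-13 + 3) - 30074 = 1/(-10) - 30074 = -⅒ - 30074 = -300741/10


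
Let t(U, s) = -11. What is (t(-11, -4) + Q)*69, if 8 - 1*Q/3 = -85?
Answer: 18492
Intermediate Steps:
Q = 279 (Q = 24 - 3*(-85) = 24 + 255 = 279)
(t(-11, -4) + Q)*69 = (-11 + 279)*69 = 268*69 = 18492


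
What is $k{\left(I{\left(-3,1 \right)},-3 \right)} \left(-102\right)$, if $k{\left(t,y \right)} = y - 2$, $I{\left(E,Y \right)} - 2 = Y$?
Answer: $510$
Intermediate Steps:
$I{\left(E,Y \right)} = 2 + Y$
$k{\left(t,y \right)} = -2 + y$ ($k{\left(t,y \right)} = y - 2 = -2 + y$)
$k{\left(I{\left(-3,1 \right)},-3 \right)} \left(-102\right) = \left(-2 - 3\right) \left(-102\right) = \left(-5\right) \left(-102\right) = 510$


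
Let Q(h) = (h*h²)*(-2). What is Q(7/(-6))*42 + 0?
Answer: 2401/18 ≈ 133.39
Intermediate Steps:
Q(h) = -2*h³ (Q(h) = h³*(-2) = -2*h³)
Q(7/(-6))*42 + 0 = -2*(7/(-6))³*42 + 0 = -2*(7*(-⅙))³*42 + 0 = -2*(-7/6)³*42 + 0 = -2*(-343/216)*42 + 0 = (343/108)*42 + 0 = 2401/18 + 0 = 2401/18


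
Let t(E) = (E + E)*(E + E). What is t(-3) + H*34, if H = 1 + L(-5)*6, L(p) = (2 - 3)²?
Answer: 274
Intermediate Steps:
t(E) = 4*E² (t(E) = (2*E)*(2*E) = 4*E²)
L(p) = 1 (L(p) = (-1)² = 1)
H = 7 (H = 1 + 1*6 = 1 + 6 = 7)
t(-3) + H*34 = 4*(-3)² + 7*34 = 4*9 + 238 = 36 + 238 = 274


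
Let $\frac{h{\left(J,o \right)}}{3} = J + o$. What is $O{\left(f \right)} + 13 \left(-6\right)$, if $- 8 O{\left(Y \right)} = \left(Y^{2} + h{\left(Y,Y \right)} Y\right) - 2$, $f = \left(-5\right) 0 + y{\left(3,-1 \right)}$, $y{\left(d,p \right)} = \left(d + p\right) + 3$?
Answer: $- \frac{797}{8} \approx -99.625$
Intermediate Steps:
$y{\left(d,p \right)} = 3 + d + p$
$f = 5$ ($f = \left(-5\right) 0 + \left(3 + 3 - 1\right) = 0 + 5 = 5$)
$h{\left(J,o \right)} = 3 J + 3 o$ ($h{\left(J,o \right)} = 3 \left(J + o\right) = 3 J + 3 o$)
$O{\left(Y \right)} = \frac{1}{4} - \frac{7 Y^{2}}{8}$ ($O{\left(Y \right)} = - \frac{\left(Y^{2} + \left(3 Y + 3 Y\right) Y\right) - 2}{8} = - \frac{\left(Y^{2} + 6 Y Y\right) - 2}{8} = - \frac{\left(Y^{2} + 6 Y^{2}\right) - 2}{8} = - \frac{7 Y^{2} - 2}{8} = - \frac{-2 + 7 Y^{2}}{8} = \frac{1}{4} - \frac{7 Y^{2}}{8}$)
$O{\left(f \right)} + 13 \left(-6\right) = \left(\frac{1}{4} - \frac{7 \cdot 5^{2}}{8}\right) + 13 \left(-6\right) = \left(\frac{1}{4} - \frac{175}{8}\right) - 78 = - \frac{173}{8} - 78 = - \frac{797}{8}$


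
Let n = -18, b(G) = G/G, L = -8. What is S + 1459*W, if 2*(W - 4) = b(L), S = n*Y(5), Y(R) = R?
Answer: 12951/2 ≈ 6475.5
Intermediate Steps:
b(G) = 1
S = -90 (S = -18*5 = -90)
W = 9/2 (W = 4 + (½)*1 = 4 + ½ = 9/2 ≈ 4.5000)
S + 1459*W = -90 + 1459*(9/2) = -90 + 13131/2 = 12951/2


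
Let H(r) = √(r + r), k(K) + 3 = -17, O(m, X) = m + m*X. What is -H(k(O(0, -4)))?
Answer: -2*I*√10 ≈ -6.3246*I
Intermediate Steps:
O(m, X) = m + X*m
k(K) = -20 (k(K) = -3 - 17 = -20)
H(r) = √2*√r (H(r) = √(2*r) = √2*√r)
-H(k(O(0, -4))) = -√2*√(-20) = -√2*2*I*√5 = -2*I*√10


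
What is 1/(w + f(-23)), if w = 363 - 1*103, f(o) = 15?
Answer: 1/275 ≈ 0.0036364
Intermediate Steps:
w = 260 (w = 363 - 103 = 260)
1/(w + f(-23)) = 1/(260 + 15) = 1/275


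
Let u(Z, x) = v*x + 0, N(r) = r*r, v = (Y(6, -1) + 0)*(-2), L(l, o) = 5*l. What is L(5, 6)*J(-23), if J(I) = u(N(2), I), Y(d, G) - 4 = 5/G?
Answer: -1150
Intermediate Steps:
Y(d, G) = 4 + 5/G
v = 2 (v = ((4 + 5/(-1)) + 0)*(-2) = ((4 + 5*(-1)) + 0)*(-2) = ((4 - 5) + 0)*(-2) = (-1 + 0)*(-2) = -1*(-2) = 2)
N(r) = r²
u(Z, x) = 2*x (u(Z, x) = 2*x + 0 = 2*x)
J(I) = 2*I
L(5, 6)*J(-23) = (5*5)*(2*(-23)) = 25*(-46) = -1150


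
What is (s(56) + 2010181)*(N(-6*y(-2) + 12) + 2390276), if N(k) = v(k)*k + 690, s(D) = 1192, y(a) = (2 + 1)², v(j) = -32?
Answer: 4811827741630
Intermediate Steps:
y(a) = 9 (y(a) = 3² = 9)
N(k) = 690 - 32*k (N(k) = -32*k + 690 = 690 - 32*k)
(s(56) + 2010181)*(N(-6*y(-2) + 12) + 2390276) = (1192 + 2010181)*((690 - 32*(-6*9 + 12)) + 2390276) = 2011373*((690 - 32*(-54 + 12)) + 2390276) = 2011373*((690 - 32*(-42)) + 2390276) = 2011373*((690 + 1344) + 2390276) = 2011373*(2034 + 2390276) = 2011373*2392310 = 4811827741630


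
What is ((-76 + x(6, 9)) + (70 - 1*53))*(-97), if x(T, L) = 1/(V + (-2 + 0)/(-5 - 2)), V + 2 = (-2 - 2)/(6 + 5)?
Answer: 923149/160 ≈ 5769.7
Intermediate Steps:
V = -26/11 (V = -2 + (-2 - 2)/(6 + 5) = -2 - 4/11 = -26/11 ≈ -2.3636)
x(T, L) = -77/160 (x(T, L) = 1/(-26/11 + (-2 + 0)/(-5 - 2)) = 1/(-26/11 - 2/(-7)) = 1/(-26/11 - 2*(-⅐)) = 1/(-26/11 + 2/7) = 1/(-160/77) = -77/160)
((-76 + x(6, 9)) + (70 - 1*53))*(-97) = ((-76 - 77/160) + (70 - 1*53))*(-97) = (-12237/160 + (70 - 53))*(-97) = (-12237/160 + 17)*(-97) = -9517/160*(-97) = 923149/160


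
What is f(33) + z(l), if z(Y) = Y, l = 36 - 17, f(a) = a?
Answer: 52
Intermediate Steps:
l = 19
f(33) + z(l) = 33 + 19 = 52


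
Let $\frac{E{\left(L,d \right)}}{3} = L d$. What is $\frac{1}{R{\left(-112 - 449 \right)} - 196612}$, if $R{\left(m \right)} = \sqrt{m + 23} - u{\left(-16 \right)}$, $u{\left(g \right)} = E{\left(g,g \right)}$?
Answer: $- \frac{98690}{19479432469} - \frac{i \sqrt{538}}{38958864938} \approx -5.0664 \cdot 10^{-6} - 5.9537 \cdot 10^{-10} i$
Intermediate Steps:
$E{\left(L,d \right)} = 3 L d$
$u{\left(g \right)} = 3 g^{2}$ ($u{\left(g \right)} = 3 g g = 3 g^{2}$)
$R{\left(m \right)} = -768 + \sqrt{23 + m}$ ($R{\left(m \right)} = \sqrt{m + 23} - 3 \left(-16\right)^{2} = \sqrt{23 + m} - 3 \cdot 256 = \sqrt{23 + m} - 768 = -768 + \sqrt{23 + m}$)
$\frac{1}{R{\left(-112 - 449 \right)} - 196612} = \frac{1}{\left(-768 + \sqrt{23 - 561}\right) - 196612} = \frac{1}{\left(-768 + \sqrt{-538}\right) - 196612} = \frac{1}{\left(-768 + i \sqrt{538}\right) - 196612} = \frac{1}{-197380 + i \sqrt{538}}$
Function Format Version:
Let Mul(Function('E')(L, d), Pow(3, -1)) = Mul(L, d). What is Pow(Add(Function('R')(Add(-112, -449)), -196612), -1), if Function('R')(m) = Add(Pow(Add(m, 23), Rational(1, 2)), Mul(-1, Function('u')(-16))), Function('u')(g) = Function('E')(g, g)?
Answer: Add(Rational(-98690, 19479432469), Mul(Rational(-1, 38958864938), I, Pow(538, Rational(1, 2)))) ≈ Add(-5.0664e-6, Mul(-5.9537e-10, I))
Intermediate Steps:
Function('E')(L, d) = Mul(3, L, d) (Function('E')(L, d) = Mul(3, Mul(L, d)) = Mul(3, L, d))
Function('u')(g) = Mul(3, Pow(g, 2)) (Function('u')(g) = Mul(3, g, g) = Mul(3, Pow(g, 2)))
Function('R')(m) = Add(-768, Pow(Add(23, m), Rational(1, 2))) (Function('R')(m) = Add(Pow(Add(m, 23), Rational(1, 2)), Mul(-1, Mul(3, Pow(-16, 2)))) = Add(Pow(Add(23, m), Rational(1, 2)), Mul(-1, Mul(3, 256))) = Add(Pow(Add(23, m), Rational(1, 2)), Mul(-1, 768)) = Add(Pow(Add(23, m), Rational(1, 2)), -768) = Add(-768, Pow(Add(23, m), Rational(1, 2))))
Pow(Add(Function('R')(Add(-112, -449)), -196612), -1) = Pow(Add(Add(-768, Pow(Add(23, Add(-112, -449)), Rational(1, 2))), -196612), -1) = Pow(Add(Add(-768, Pow(Add(23, -561), Rational(1, 2))), -196612), -1) = Pow(Add(Add(-768, Pow(-538, Rational(1, 2))), -196612), -1) = Pow(Add(Add(-768, Mul(I, Pow(538, Rational(1, 2)))), -196612), -1) = Pow(Add(-197380, Mul(I, Pow(538, Rational(1, 2)))), -1)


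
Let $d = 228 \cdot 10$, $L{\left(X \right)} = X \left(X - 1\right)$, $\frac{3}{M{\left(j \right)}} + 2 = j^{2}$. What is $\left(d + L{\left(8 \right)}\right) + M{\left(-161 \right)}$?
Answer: $\frac{60546787}{25919} \approx 2336.0$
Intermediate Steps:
$M{\left(j \right)} = \frac{3}{-2 + j^{2}}$
$L{\left(X \right)} = X \left(-1 + X\right)$
$d = 2280$
$\left(d + L{\left(8 \right)}\right) + M{\left(-161 \right)} = \left(2280 + 8 \left(-1 + 8\right)\right) + \frac{3}{-2 + \left(-161\right)^{2}} = \left(2280 + 8 \cdot 7\right) + \frac{3}{-2 + 25921} = \left(2280 + 56\right) + \frac{3}{25919} = 2336 + 3 \cdot \frac{1}{25919} = 2336 + \frac{3}{25919} = \frac{60546787}{25919}$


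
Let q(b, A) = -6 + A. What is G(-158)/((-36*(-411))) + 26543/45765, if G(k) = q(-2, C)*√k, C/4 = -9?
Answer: 26543/45765 - 7*I*√158/2466 ≈ 0.57998 - 0.035681*I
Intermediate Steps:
C = -36 (C = 4*(-9) = -36)
G(k) = -42*√k (G(k) = (-6 - 36)*√k = -42*√k)
G(-158)/((-36*(-411))) + 26543/45765 = (-42*I*√158)/((-36*(-411))) + 26543/45765 = -42*I*√158/14796 + 26543*(1/45765) = -42*I*√158*(1/14796) + 26543/45765 = -7*I*√158/2466 + 26543/45765 = 26543/45765 - 7*I*√158/2466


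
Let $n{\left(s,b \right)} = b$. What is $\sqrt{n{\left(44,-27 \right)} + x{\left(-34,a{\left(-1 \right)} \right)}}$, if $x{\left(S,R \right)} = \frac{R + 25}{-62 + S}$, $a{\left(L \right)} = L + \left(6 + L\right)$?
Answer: $\frac{i \sqrt{15726}}{24} \approx 5.2251 i$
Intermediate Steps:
$a{\left(L \right)} = 6 + 2 L$
$x{\left(S,R \right)} = \frac{25 + R}{-62 + S}$
$\sqrt{n{\left(44,-27 \right)} + x{\left(-34,a{\left(-1 \right)} \right)}} = \sqrt{-27 + \frac{25 + \left(6 + 2 \left(-1\right)\right)}{-62 - 34}} = \sqrt{-27 + \frac{25 + \left(6 - 2\right)}{-96}} = \sqrt{-27 - \frac{25 + 4}{96}} = \sqrt{-27 - \frac{29}{96}} = \sqrt{- \frac{2621}{96}} = \frac{i \sqrt{15726}}{24}$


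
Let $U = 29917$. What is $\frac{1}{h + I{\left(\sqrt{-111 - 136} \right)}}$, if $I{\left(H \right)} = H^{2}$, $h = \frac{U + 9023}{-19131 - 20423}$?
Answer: $- \frac{19777}{4904389} \approx -0.0040325$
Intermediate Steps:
$h = - \frac{19470}{19777}$ ($h = \frac{29917 + 9023}{-19131 - 20423} = \frac{38940}{-39554} = 38940 \left(- \frac{1}{39554}\right) = - \frac{19470}{19777} \approx -0.98448$)
$\frac{1}{h + I{\left(\sqrt{-111 - 136} \right)}} = \frac{1}{- \frac{19470}{19777} + \left(\sqrt{-111 - 136}\right)^{2}} = \frac{1}{- \frac{19470}{19777} + \left(\sqrt{-247}\right)^{2}} = \frac{1}{- \frac{19470}{19777} + \left(i \sqrt{247}\right)^{2}} = \frac{1}{- \frac{19470}{19777} - 247} = \frac{1}{- \frac{4904389}{19777}} = - \frac{19777}{4904389}$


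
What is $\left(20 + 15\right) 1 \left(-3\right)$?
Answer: $-105$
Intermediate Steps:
$\left(20 + 15\right) 1 \left(-3\right) = 35 \cdot 1 \left(-3\right) = 35 \left(-3\right) = -105$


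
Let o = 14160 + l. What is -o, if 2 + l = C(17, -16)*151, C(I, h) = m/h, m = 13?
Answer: -224565/16 ≈ -14035.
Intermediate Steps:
C(I, h) = 13/h
l = -1995/16 (l = -2 + (13/(-16))*151 = -2 + (13*(-1/16))*151 = -2 - 13/16*151 = -2 - 1963/16 = -1995/16 ≈ -124.69)
o = 224565/16 (o = 14160 - 1995/16 = 224565/16 ≈ 14035.)
-o = -1*224565/16 = -224565/16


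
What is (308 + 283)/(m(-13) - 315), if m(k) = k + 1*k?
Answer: -591/341 ≈ -1.7331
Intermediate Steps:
m(k) = 2*k (m(k) = k + k = 2*k)
(308 + 283)/(m(-13) - 315) = (308 + 283)/(2*(-13) - 315) = 591/(-26 - 315) = 591/(-341) = 591*(-1/341) = -591/341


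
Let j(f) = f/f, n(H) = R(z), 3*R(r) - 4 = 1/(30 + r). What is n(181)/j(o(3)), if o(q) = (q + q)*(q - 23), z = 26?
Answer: 75/56 ≈ 1.3393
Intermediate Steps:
R(r) = 4/3 + 1/(3*(30 + r))
n(H) = 75/56 (n(H) = (121 + 4*26)/(3*(30 + 26)) = (⅓)*(121 + 104)/56 = (⅓)*(1/56)*225 = 75/56)
o(q) = 2*q*(-23 + q) (o(q) = (2*q)*(-23 + q) = 2*q*(-23 + q))
j(f) = 1
n(181)/j(o(3)) = (75/56)/1 = (75/56)*1 = 75/56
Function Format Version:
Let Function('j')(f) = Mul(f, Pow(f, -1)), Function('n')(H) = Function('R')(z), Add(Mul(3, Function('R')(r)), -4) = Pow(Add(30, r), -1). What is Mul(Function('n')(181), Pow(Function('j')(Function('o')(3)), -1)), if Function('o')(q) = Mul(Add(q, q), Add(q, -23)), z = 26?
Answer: Rational(75, 56) ≈ 1.3393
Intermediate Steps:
Function('R')(r) = Add(Rational(4, 3), Mul(Rational(1, 3), Pow(Add(30, r), -1)))
Function('n')(H) = Rational(75, 56) (Function('n')(H) = Mul(Rational(1, 3), Pow(Add(30, 26), -1), Add(121, Mul(4, 26))) = Mul(Rational(1, 3), Pow(56, -1), Add(121, 104)) = Mul(Rational(1, 3), Rational(1, 56), 225) = Rational(75, 56))
Function('o')(q) = Mul(2, q, Add(-23, q)) (Function('o')(q) = Mul(Mul(2, q), Add(-23, q)) = Mul(2, q, Add(-23, q)))
Function('j')(f) = 1
Mul(Function('n')(181), Pow(Function('j')(Function('o')(3)), -1)) = Mul(Rational(75, 56), Pow(1, -1)) = Mul(Rational(75, 56), 1) = Rational(75, 56)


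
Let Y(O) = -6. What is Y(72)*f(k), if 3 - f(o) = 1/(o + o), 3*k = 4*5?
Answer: -351/20 ≈ -17.550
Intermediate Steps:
k = 20/3 (k = (4*5)/3 = (1/3)*20 = 20/3 ≈ 6.6667)
f(o) = 3 - 1/(2*o) (f(o) = 3 - 1/(o + o) = 3 - 1/(2*o))
Y(72)*f(k) = -6*(3 - 1/(2*20/3)) = -6*(3 - 1/2*3/20) = -6*(3 - 3/40) = -6*117/40 = -351/20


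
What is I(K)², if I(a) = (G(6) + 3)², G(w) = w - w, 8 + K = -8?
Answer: 81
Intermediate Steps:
K = -16 (K = -8 - 8 = -16)
G(w) = 0
I(a) = 9 (I(a) = (0 + 3)² = 3² = 9)
I(K)² = 9² = 81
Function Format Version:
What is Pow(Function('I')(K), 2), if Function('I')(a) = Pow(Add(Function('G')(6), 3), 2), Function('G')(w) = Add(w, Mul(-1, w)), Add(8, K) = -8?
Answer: 81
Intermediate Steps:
K = -16 (K = Add(-8, -8) = -16)
Function('G')(w) = 0
Function('I')(a) = 9 (Function('I')(a) = Pow(Add(0, 3), 2) = Pow(3, 2) = 9)
Pow(Function('I')(K), 2) = Pow(9, 2) = 81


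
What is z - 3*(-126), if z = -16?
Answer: 362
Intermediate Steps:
z - 3*(-126) = -16 - 3*(-126) = -16 + 378 = 362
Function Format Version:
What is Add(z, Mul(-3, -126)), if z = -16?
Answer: 362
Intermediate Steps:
Add(z, Mul(-3, -126)) = Add(-16, Mul(-3, -126)) = Add(-16, 378) = 362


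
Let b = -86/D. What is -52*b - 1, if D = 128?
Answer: 543/16 ≈ 33.938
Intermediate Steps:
b = -43/64 (b = -86/128 = -86*1/128 = -43/64 ≈ -0.67188)
-52*b - 1 = -52*(-43/64) - 1 = 559/16 - 1 = 543/16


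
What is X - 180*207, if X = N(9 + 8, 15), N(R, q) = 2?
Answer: -37258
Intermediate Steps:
X = 2
X - 180*207 = 2 - 180*207 = 2 - 37260 = -37258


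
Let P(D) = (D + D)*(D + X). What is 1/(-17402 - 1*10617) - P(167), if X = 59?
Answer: -2114986197/28019 ≈ -75484.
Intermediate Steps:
P(D) = 2*D*(59 + D) (P(D) = (D + D)*(D + 59) = (2*D)*(59 + D) = 2*D*(59 + D))
1/(-17402 - 1*10617) - P(167) = 1/(-17402 - 1*10617) - 2*167*(59 + 167) = 1/(-17402 - 10617) - 2*167*226 = 1/(-28019) - 1*75484 = -1/28019 - 75484 = -2114986197/28019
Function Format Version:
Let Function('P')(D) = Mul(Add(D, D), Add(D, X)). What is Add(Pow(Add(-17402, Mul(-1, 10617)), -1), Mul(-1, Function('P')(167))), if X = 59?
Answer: Rational(-2114986197, 28019) ≈ -75484.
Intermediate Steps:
Function('P')(D) = Mul(2, D, Add(59, D)) (Function('P')(D) = Mul(Add(D, D), Add(D, 59)) = Mul(Mul(2, D), Add(59, D)) = Mul(2, D, Add(59, D)))
Add(Pow(Add(-17402, Mul(-1, 10617)), -1), Mul(-1, Function('P')(167))) = Add(Pow(Add(-17402, Mul(-1, 10617)), -1), Mul(-1, Mul(2, 167, Add(59, 167)))) = Add(Pow(Add(-17402, -10617), -1), Mul(-1, Mul(2, 167, 226))) = Add(Pow(-28019, -1), Mul(-1, 75484)) = Add(Rational(-1, 28019), -75484) = Rational(-2114986197, 28019)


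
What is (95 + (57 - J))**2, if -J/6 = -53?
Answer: 27556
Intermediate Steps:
J = 318 (J = -6*(-53) = 318)
(95 + (57 - J))**2 = (95 + (57 - 1*318))**2 = (95 + (57 - 318))**2 = (95 - 261)**2 = (-166)**2 = 27556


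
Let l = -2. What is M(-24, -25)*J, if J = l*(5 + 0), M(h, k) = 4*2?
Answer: -80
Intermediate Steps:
M(h, k) = 8
J = -10 (J = -2*(5 + 0) = -2*5 = -10)
M(-24, -25)*J = 8*(-10) = -80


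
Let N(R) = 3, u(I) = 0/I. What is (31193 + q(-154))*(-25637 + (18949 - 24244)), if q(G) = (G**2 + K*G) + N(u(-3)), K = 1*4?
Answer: -1679483872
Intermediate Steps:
u(I) = 0
K = 4
q(G) = 3 + G**2 + 4*G (q(G) = (G**2 + 4*G) + 3 = 3 + G**2 + 4*G)
(31193 + q(-154))*(-25637 + (18949 - 24244)) = (31193 + (3 + (-154)**2 + 4*(-154)))*(-25637 + (18949 - 24244)) = (31193 + (3 + 23716 - 616))*(-25637 - 5295) = (31193 + 23103)*(-30932) = 54296*(-30932) = -1679483872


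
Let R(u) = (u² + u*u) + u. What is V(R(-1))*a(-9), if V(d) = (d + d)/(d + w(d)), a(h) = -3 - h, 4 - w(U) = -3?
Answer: 3/2 ≈ 1.5000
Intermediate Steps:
R(u) = u + 2*u² (R(u) = (u² + u²) + u = 2*u² + u = u + 2*u²)
w(U) = 7 (w(U) = 4 - 1*(-3) = 4 + 3 = 7)
V(d) = 2*d/(7 + d) (V(d) = (d + d)/(d + 7) = (2*d)/(7 + d) = 2*d/(7 + d))
V(R(-1))*a(-9) = (2*(-(1 + 2*(-1)))/(7 - (1 + 2*(-1))))*(-3 - 1*(-9)) = (2*(-(1 - 2))/(7 - (1 - 2)))*(-3 + 9) = (2*(-1*(-1))/(7 - 1*(-1)))*6 = (2*1/(7 + 1))*6 = (2*1/8)*6 = (2*1*(⅛))*6 = (¼)*6 = 3/2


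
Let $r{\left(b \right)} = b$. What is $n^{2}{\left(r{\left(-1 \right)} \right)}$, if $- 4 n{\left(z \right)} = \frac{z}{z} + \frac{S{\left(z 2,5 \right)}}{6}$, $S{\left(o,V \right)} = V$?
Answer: $\frac{121}{576} \approx 0.21007$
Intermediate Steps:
$n{\left(z \right)} = - \frac{11}{24}$ ($n{\left(z \right)} = - \frac{\frac{z}{z} + \frac{5}{6}}{4} = - \frac{1 + 5 \cdot \frac{1}{6}}{4} = - \frac{1 + \frac{5}{6}}{4} = \left(- \frac{1}{4}\right) \frac{11}{6} = - \frac{11}{24}$)
$n^{2}{\left(r{\left(-1 \right)} \right)} = \left(- \frac{11}{24}\right)^{2} = \frac{121}{576}$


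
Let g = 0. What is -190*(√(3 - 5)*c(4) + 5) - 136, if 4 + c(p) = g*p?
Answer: -1086 + 760*I*√2 ≈ -1086.0 + 1074.8*I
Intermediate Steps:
c(p) = -4 (c(p) = -4 + 0*p = -4 + 0 = -4)
-190*(√(3 - 5)*c(4) + 5) - 136 = -190*(√(3 - 5)*(-4) + 5) - 136 = -190*(√(-2)*(-4) + 5) - 136 = -190*((I*√2)*(-4) + 5) - 136 = -190*(-4*I*√2 + 5) - 136 = -190*(5 - 4*I*√2) - 136 = (-950 + 760*I*√2) - 136 = -1086 + 760*I*√2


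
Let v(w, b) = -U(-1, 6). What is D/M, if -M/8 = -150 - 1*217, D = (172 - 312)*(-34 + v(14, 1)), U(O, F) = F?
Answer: 700/367 ≈ 1.9074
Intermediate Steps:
v(w, b) = -6 (v(w, b) = -1*6 = -6)
D = 5600 (D = (172 - 312)*(-34 - 6) = -140*(-40) = 5600)
M = 2936 (M = -8*(-150 - 1*217) = -8*(-150 - 217) = -8*(-367) = 2936)
D/M = 5600/2936 = 5600*(1/2936) = 700/367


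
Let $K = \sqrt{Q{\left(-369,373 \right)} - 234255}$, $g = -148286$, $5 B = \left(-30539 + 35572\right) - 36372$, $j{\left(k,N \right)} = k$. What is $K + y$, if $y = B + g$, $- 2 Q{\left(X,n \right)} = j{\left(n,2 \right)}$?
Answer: $- \frac{772769}{5} + \frac{i \sqrt{937766}}{2} \approx -1.5455 \cdot 10^{5} + 484.19 i$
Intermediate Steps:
$B = - \frac{31339}{5}$ ($B = \frac{\left(-30539 + 35572\right) - 36372}{5} = \frac{5033 - 36372}{5} = \frac{1}{5} \left(-31339\right) = - \frac{31339}{5} \approx -6267.8$)
$Q{\left(X,n \right)} = - \frac{n}{2}$
$y = - \frac{772769}{5}$ ($y = - \frac{31339}{5} - 148286 = - \frac{772769}{5} \approx -1.5455 \cdot 10^{5}$)
$K = \frac{i \sqrt{937766}}{2}$ ($K = \sqrt{\left(- \frac{1}{2}\right) 373 - 234255} = \sqrt{- \frac{373}{2} - 234255} = \sqrt{- \frac{468883}{2}} = \frac{i \sqrt{937766}}{2} \approx 484.19 i$)
$K + y = \frac{i \sqrt{937766}}{2} - \frac{772769}{5} = - \frac{772769}{5} + \frac{i \sqrt{937766}}{2}$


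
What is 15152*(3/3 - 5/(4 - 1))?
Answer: -30304/3 ≈ -10101.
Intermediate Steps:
15152*(3/3 - 5/(4 - 1)) = 15152*(3*(1/3) - 5/3) = 15152*(1 - 5*1/3) = 15152*(1 - 5/3) = 15152*(-2/3) = -30304/3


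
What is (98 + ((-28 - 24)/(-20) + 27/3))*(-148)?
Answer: -81104/5 ≈ -16221.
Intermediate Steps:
(98 + ((-28 - 24)/(-20) + 27/3))*(-148) = (98 + (-52*(-1/20) + 27*(⅓)))*(-148) = (98 + (13/5 + 9))*(-148) = (98 + 58/5)*(-148) = (548/5)*(-148) = -81104/5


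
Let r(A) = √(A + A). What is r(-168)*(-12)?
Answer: -48*I*√21 ≈ -219.96*I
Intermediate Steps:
r(A) = √2*√A (r(A) = √(2*A) = √2*√A)
r(-168)*(-12) = (√2*√(-168))*(-12) = (√2*(2*I*√42))*(-12) = (4*I*√21)*(-12) = -48*I*√21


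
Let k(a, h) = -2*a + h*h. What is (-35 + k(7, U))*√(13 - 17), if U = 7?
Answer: 0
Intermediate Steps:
k(a, h) = h² - 2*a (k(a, h) = -2*a + h² = h² - 2*a)
(-35 + k(7, U))*√(13 - 17) = (-35 + (7² - 2*7))*√(13 - 17) = (-35 + (49 - 14))*√(-4) = (-35 + 35)*(2*I) = 0*(2*I) = 0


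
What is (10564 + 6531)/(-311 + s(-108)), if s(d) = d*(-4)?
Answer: 17095/121 ≈ 141.28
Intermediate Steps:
s(d) = -4*d
(10564 + 6531)/(-311 + s(-108)) = (10564 + 6531)/(-311 - 4*(-108)) = 17095/(-311 + 432) = 17095/121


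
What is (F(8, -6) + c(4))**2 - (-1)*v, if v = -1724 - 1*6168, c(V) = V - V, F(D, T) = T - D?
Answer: -7696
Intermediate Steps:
c(V) = 0
v = -7892 (v = -1724 - 6168 = -7892)
(F(8, -6) + c(4))**2 - (-1)*v = ((-6 - 1*8) + 0)**2 - (-1)*(-7892) = ((-6 - 8) + 0)**2 - 1*7892 = (-14 + 0)**2 - 7892 = (-14)**2 - 7892 = 196 - 7892 = -7696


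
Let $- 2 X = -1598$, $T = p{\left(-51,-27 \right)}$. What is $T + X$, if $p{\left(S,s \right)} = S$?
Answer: $748$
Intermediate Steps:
$T = -51$
$X = 799$ ($X = \left(- \frac{1}{2}\right) \left(-1598\right) = 799$)
$T + X = -51 + 799 = 748$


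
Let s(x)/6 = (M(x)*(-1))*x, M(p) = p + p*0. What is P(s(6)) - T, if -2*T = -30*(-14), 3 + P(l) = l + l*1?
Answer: -225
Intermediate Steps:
M(p) = p (M(p) = p + 0 = p)
s(x) = -6*x² (s(x) = 6*((x*(-1))*x) = 6*((-x)*x) = 6*(-x²) = -6*x²)
P(l) = -3 + 2*l (P(l) = -3 + (l + l*1) = -3 + (l + l) = -3 + 2*l)
T = -210 (T = -(-15)*(-14) = -½*420 = -210)
P(s(6)) - T = (-3 + 2*(-6*6²)) - 1*(-210) = (-3 + 2*(-6*36)) + 210 = (-3 + 2*(-216)) + 210 = (-3 - 432) + 210 = -435 + 210 = -225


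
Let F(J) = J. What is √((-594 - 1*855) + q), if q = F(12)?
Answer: I*√1437 ≈ 37.908*I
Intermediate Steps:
q = 12
√((-594 - 1*855) + q) = √((-594 - 1*855) + 12) = √((-594 - 855) + 12) = √(-1449 + 12) = √(-1437) = I*√1437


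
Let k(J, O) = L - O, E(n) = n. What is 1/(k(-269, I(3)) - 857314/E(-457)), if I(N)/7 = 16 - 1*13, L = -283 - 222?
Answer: 457/616932 ≈ 0.00074076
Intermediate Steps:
L = -505
I(N) = 21 (I(N) = 7*(16 - 1*13) = 7*(16 - 13) = 7*3 = 21)
k(J, O) = -505 - O
1/(k(-269, I(3)) - 857314/E(-457)) = 1/((-505 - 1*21) - 857314/(-457)) = 1/((-505 - 21) - 857314*(-1/457)) = 1/(-526 + 857314/457) = 1/(616932/457) = 457/616932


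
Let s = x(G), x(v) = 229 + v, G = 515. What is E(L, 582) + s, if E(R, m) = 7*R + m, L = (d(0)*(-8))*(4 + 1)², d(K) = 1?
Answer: -74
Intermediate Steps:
L = -200 (L = (1*(-8))*(4 + 1)² = -8*5² = -8*25 = -200)
E(R, m) = m + 7*R
s = 744 (s = 229 + 515 = 744)
E(L, 582) + s = (582 + 7*(-200)) + 744 = (582 - 1400) + 744 = -818 + 744 = -74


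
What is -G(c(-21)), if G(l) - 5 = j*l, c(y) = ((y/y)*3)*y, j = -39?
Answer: -2462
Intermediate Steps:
c(y) = 3*y (c(y) = (1*3)*y = 3*y)
G(l) = 5 - 39*l
-G(c(-21)) = -(5 - 117*(-21)) = -(5 - 39*(-63)) = -(5 + 2457) = -1*2462 = -2462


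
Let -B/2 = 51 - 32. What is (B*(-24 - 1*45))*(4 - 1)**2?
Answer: 23598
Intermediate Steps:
B = -38 (B = -2*(51 - 32) = -2*19 = -38)
(B*(-24 - 1*45))*(4 - 1)**2 = (-38*(-24 - 1*45))*(4 - 1)**2 = -38*(-24 - 45)*3**2 = -38*(-69)*9 = 2622*9 = 23598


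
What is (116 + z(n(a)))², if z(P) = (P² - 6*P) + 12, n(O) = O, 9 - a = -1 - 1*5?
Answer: 69169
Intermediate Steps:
a = 15 (a = 9 - (-1 - 1*5) = 9 - (-1 - 5) = 9 - 1*(-6) = 9 + 6 = 15)
z(P) = 12 + P² - 6*P
(116 + z(n(a)))² = (116 + (12 + 15² - 6*15))² = (116 + (12 + 225 - 90))² = (116 + 147)² = 263² = 69169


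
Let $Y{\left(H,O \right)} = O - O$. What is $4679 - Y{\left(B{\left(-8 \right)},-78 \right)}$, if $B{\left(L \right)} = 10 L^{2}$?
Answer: $4679$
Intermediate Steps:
$Y{\left(H,O \right)} = 0$
$4679 - Y{\left(B{\left(-8 \right)},-78 \right)} = 4679 - 0 = 4679 + 0 = 4679$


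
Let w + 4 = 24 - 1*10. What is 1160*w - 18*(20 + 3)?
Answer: 11186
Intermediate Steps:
w = 10 (w = -4 + (24 - 1*10) = -4 + (24 - 10) = -4 + 14 = 10)
1160*w - 18*(20 + 3) = 1160*10 - 18*(20 + 3) = 11600 - 18*23 = 11600 - 414 = 11186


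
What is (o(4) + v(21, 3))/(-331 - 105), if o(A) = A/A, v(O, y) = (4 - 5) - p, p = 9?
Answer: 9/436 ≈ 0.020642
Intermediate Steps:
v(O, y) = -10 (v(O, y) = (4 - 5) - 1*9 = -1 - 9 = -10)
o(A) = 1
(o(4) + v(21, 3))/(-331 - 105) = (1 - 10)/(-331 - 105) = -9/(-436) = -9*(-1/436) = 9/436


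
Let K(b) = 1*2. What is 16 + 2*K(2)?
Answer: 20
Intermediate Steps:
K(b) = 2
16 + 2*K(2) = 16 + 2*2 = 16 + 4 = 20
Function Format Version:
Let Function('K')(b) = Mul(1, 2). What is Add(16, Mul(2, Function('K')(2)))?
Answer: 20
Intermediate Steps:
Function('K')(b) = 2
Add(16, Mul(2, Function('K')(2))) = Add(16, Mul(2, 2)) = Add(16, 4) = 20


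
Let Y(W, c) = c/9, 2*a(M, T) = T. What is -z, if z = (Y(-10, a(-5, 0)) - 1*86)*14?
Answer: 1204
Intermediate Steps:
a(M, T) = T/2
Y(W, c) = c/9 (Y(W, c) = c*(⅑) = c/9)
z = -1204 (z = (((½)*0)/9 - 1*86)*14 = ((⅑)*0 - 86)*14 = (0 - 86)*14 = -86*14 = -1204)
-z = -1*(-1204) = 1204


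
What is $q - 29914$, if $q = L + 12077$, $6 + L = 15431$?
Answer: $-2412$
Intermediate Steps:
$L = 15425$ ($L = -6 + 15431 = 15425$)
$q = 27502$ ($q = 15425 + 12077 = 27502$)
$q - 29914 = 27502 - 29914 = -2412$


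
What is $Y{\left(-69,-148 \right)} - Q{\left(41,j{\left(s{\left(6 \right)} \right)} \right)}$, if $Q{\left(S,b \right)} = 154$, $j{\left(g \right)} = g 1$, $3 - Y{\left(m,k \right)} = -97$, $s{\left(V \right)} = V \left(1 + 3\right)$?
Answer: $-54$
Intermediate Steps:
$s{\left(V \right)} = 4 V$ ($s{\left(V \right)} = V 4 = 4 V$)
$Y{\left(m,k \right)} = 100$ ($Y{\left(m,k \right)} = 3 - -97 = 3 + 97 = 100$)
$j{\left(g \right)} = g$
$Y{\left(-69,-148 \right)} - Q{\left(41,j{\left(s{\left(6 \right)} \right)} \right)} = 100 - 154 = -54$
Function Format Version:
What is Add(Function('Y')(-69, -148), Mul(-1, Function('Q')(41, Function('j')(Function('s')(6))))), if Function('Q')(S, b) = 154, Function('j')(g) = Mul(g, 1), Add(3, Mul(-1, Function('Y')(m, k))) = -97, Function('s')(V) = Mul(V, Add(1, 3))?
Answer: -54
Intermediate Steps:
Function('s')(V) = Mul(4, V) (Function('s')(V) = Mul(V, 4) = Mul(4, V))
Function('Y')(m, k) = 100 (Function('Y')(m, k) = Add(3, Mul(-1, -97)) = Add(3, 97) = 100)
Function('j')(g) = g
Add(Function('Y')(-69, -148), Mul(-1, Function('Q')(41, Function('j')(Function('s')(6))))) = Add(100, Mul(-1, 154)) = Add(100, -154) = -54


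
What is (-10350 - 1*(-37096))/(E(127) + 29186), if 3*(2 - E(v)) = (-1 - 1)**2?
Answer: 40119/43780 ≈ 0.91638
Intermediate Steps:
E(v) = 2/3 (E(v) = 2 - (-1 - 1)**2/3 = 2 - 1/3*(-2)**2 = 2 - 1/3*4 = 2 - 4/3 = 2/3)
(-10350 - 1*(-37096))/(E(127) + 29186) = (-10350 - 1*(-37096))/(2/3 + 29186) = (-10350 + 37096)/(87560/3) = 26746*(3/87560) = 40119/43780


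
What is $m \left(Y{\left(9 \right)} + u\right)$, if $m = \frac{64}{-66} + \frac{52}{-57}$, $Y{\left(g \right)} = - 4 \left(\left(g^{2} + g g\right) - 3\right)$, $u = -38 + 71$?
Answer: $\frac{237180}{209} \approx 1134.8$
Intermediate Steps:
$u = 33$
$Y{\left(g \right)} = 12 - 8 g^{2}$ ($Y{\left(g \right)} = - 4 \left(\left(g^{2} + g^{2}\right) - 3\right) = - 4 \left(2 g^{2} - 3\right) = - 4 \left(-3 + 2 g^{2}\right) = 12 - 8 g^{2}$)
$m = - \frac{1180}{627}$ ($m = 64 \left(- \frac{1}{66}\right) + 52 \left(- \frac{1}{57}\right) = - \frac{32}{33} - \frac{52}{57} = - \frac{1180}{627} \approx -1.882$)
$m \left(Y{\left(9 \right)} + u\right) = - \frac{1180 \left(\left(12 - 8 \cdot 9^{2}\right) + 33\right)}{627} = - \frac{1180 \left(\left(12 - 648\right) + 33\right)}{627} = - \frac{1180 \left(-636 + 33\right)}{627} = \left(- \frac{1180}{627}\right) \left(-603\right) = \frac{237180}{209}$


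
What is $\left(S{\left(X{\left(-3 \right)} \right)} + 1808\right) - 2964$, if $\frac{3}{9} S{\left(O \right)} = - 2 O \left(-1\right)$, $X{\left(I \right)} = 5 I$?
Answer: $-1246$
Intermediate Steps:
$S{\left(O \right)} = 6 O$ ($S{\left(O \right)} = 3 - 2 O \left(-1\right) = 3 \cdot 2 O = 6 O$)
$\left(S{\left(X{\left(-3 \right)} \right)} + 1808\right) - 2964 = \left(6 \cdot 5 \left(-3\right) + 1808\right) - 2964 = \left(6 \left(-15\right) + 1808\right) - 2964 = \left(-90 + 1808\right) - 2964 = 1718 - 2964 = -1246$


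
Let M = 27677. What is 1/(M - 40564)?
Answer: -1/12887 ≈ -7.7598e-5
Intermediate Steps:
1/(M - 40564) = 1/(27677 - 40564) = 1/(-12887) = -1/12887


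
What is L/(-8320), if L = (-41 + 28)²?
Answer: -13/640 ≈ -0.020312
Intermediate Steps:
L = 169 (L = (-13)² = 169)
L/(-8320) = 169/(-8320) = 169*(-1/8320) = -13/640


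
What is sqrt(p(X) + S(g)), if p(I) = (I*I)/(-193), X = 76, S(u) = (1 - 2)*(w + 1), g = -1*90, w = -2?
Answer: I*sqrt(1077519)/193 ≈ 5.3784*I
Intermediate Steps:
g = -90
S(u) = 1 (S(u) = (1 - 2)*(-2 + 1) = -1*(-1) = 1)
p(I) = -I**2/193 (p(I) = I**2*(-1/193) = -I**2/193)
sqrt(p(X) + S(g)) = sqrt(-1/193*76**2 + 1) = sqrt(-1/193*5776 + 1) = sqrt(-5776/193 + 1) = sqrt(-5583/193) = I*sqrt(1077519)/193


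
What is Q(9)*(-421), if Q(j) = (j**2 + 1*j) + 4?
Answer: -39574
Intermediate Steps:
Q(j) = 4 + j + j**2 (Q(j) = (j**2 + j) + 4 = (j + j**2) + 4 = 4 + j + j**2)
Q(9)*(-421) = (4 + 9 + 9**2)*(-421) = (4 + 9 + 81)*(-421) = 94*(-421) = -39574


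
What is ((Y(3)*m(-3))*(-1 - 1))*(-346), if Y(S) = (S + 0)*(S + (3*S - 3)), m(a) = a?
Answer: -56052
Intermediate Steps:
Y(S) = S*(-3 + 4*S) (Y(S) = S*(S + (-3 + 3*S)) = S*(-3 + 4*S))
((Y(3)*m(-3))*(-1 - 1))*(-346) = (((3*(-3 + 4*3))*(-3))*(-1 - 1))*(-346) = (((3*(-3 + 12))*(-3))*(-2))*(-346) = (((3*9)*(-3))*(-2))*(-346) = ((27*(-3))*(-2))*(-346) = -81*(-2)*(-346) = 162*(-346) = -56052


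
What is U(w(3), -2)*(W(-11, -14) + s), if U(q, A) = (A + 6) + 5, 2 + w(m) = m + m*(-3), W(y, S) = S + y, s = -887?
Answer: -8208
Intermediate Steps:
w(m) = -2 - 2*m (w(m) = -2 + (m + m*(-3)) = -2 + (m - 3*m) = -2 - 2*m)
U(q, A) = 11 + A (U(q, A) = (6 + A) + 5 = 11 + A)
U(w(3), -2)*(W(-11, -14) + s) = (11 - 2)*((-14 - 11) - 887) = 9*(-25 - 887) = 9*(-912) = -8208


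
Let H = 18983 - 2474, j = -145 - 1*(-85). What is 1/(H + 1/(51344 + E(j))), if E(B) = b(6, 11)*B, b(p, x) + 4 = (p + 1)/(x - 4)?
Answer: 51524/850609717 ≈ 6.0573e-5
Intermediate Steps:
j = -60 (j = -145 + 85 = -60)
b(p, x) = -4 + (1 + p)/(-4 + x) (b(p, x) = -4 + (p + 1)/(x - 4) = -4 + (1 + p)/(-4 + x))
H = 16509
E(B) = -3*B (E(B) = ((17 + 6 - 4*11)/(-4 + 11))*B = ((17 + 6 - 44)/7)*B = ((⅐)*(-21))*B = -3*B)
1/(H + 1/(51344 + E(j))) = 1/(16509 + 1/(51344 - 3*(-60))) = 1/(16509 + 1/(51344 + 180)) = 1/(16509 + 1/51524) = 1/(850609717/51524) = 51524/850609717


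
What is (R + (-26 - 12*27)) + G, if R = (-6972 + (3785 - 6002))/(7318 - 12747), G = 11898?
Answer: 62703281/5429 ≈ 11550.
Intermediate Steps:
R = 9189/5429 (R = (-6972 - 2217)/(-5429) = -9189*(-1/5429) = 9189/5429 ≈ 1.6926)
(R + (-26 - 12*27)) + G = (9189/5429 + (-26 - 12*27)) + 11898 = (9189/5429 + (-26 - 324)) + 11898 = (9189/5429 - 350) + 11898 = -1890961/5429 + 11898 = 62703281/5429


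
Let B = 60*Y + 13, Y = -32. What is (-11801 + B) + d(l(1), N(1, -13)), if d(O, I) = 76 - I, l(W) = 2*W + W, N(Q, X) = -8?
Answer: -13624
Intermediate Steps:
l(W) = 3*W
B = -1907 (B = 60*(-32) + 13 = -1920 + 13 = -1907)
(-11801 + B) + d(l(1), N(1, -13)) = (-11801 - 1907) + (76 - 1*(-8)) = -13708 + (76 + 8) = -13708 + 84 = -13624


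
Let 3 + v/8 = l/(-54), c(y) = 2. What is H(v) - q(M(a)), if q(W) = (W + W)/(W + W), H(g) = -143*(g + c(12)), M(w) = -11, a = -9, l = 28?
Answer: 100931/27 ≈ 3738.2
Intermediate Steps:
v = -760/27 (v = -24 + 8*(28/(-54)) = -24 + 8*(28*(-1/54)) = -24 + 8*(-14/27) = -24 - 112/27 = -760/27 ≈ -28.148)
H(g) = -286 - 143*g (H(g) = -143*(g + 2) = -143*(2 + g) = -286 - 143*g)
q(W) = 1 (q(W) = (2*W)/((2*W)) = (2*W)*(1/(2*W)) = 1)
H(v) - q(M(a)) = (-286 - 143*(-760/27)) - 1*1 = (-286 + 108680/27) - 1 = 100958/27 - 1 = 100931/27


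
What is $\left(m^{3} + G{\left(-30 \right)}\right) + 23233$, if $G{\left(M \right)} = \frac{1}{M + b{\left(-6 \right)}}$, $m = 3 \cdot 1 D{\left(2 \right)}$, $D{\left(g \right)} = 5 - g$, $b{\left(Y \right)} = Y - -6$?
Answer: $\frac{718859}{30} \approx 23962.0$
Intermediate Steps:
$b{\left(Y \right)} = 6 + Y$ ($b{\left(Y \right)} = Y + 6 = 6 + Y$)
$m = 9$ ($m = 3 \cdot 1 \left(5 - 2\right) = 3 \left(5 - 2\right) = 3 \cdot 3 = 9$)
$G{\left(M \right)} = \frac{1}{M}$ ($G{\left(M \right)} = \frac{1}{M + \left(6 - 6\right)} = \frac{1}{M + 0} = \frac{1}{M}$)
$\left(m^{3} + G{\left(-30 \right)}\right) + 23233 = \left(9^{3} + \frac{1}{-30}\right) + 23233 = \left(729 - \frac{1}{30}\right) + 23233 = \frac{21869}{30} + 23233 = \frac{718859}{30}$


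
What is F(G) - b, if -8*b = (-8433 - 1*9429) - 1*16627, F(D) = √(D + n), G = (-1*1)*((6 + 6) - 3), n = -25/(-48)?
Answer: -34489/8 + I*√1221/12 ≈ -4311.1 + 2.9119*I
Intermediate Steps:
n = 25/48 (n = -25*(-1/48) = 25/48 ≈ 0.52083)
G = -9 (G = -(12 - 3) = -1*9 = -9)
F(D) = √(25/48 + D) (F(D) = √(D + 25/48) = √(25/48 + D))
b = 34489/8 (b = -((-8433 - 1*9429) - 1*16627)/8 = -((-8433 - 9429) - 16627)/8 = -(-17862 - 16627)/8 = -⅛*(-34489) = 34489/8 ≈ 4311.1)
F(G) - b = √(75 + 144*(-9))/12 - 1*34489/8 = √(75 - 1296)/12 - 34489/8 = √(-1221)/12 - 34489/8 = (I*√1221)/12 - 34489/8 = I*√1221/12 - 34489/8 = -34489/8 + I*√1221/12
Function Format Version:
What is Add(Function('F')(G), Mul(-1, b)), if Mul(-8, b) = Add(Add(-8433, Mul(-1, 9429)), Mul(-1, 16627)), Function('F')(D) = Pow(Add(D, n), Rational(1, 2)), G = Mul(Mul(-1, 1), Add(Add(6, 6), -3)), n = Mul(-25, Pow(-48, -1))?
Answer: Add(Rational(-34489, 8), Mul(Rational(1, 12), I, Pow(1221, Rational(1, 2)))) ≈ Add(-4311.1, Mul(2.9119, I))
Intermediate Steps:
n = Rational(25, 48) (n = Mul(-25, Rational(-1, 48)) = Rational(25, 48) ≈ 0.52083)
G = -9 (G = Mul(-1, Add(12, -3)) = Mul(-1, 9) = -9)
Function('F')(D) = Pow(Add(Rational(25, 48), D), Rational(1, 2)) (Function('F')(D) = Pow(Add(D, Rational(25, 48)), Rational(1, 2)) = Pow(Add(Rational(25, 48), D), Rational(1, 2)))
b = Rational(34489, 8) (b = Mul(Rational(-1, 8), Add(Add(-8433, Mul(-1, 9429)), Mul(-1, 16627))) = Mul(Rational(-1, 8), Add(Add(-8433, -9429), -16627)) = Mul(Rational(-1, 8), Add(-17862, -16627)) = Mul(Rational(-1, 8), -34489) = Rational(34489, 8) ≈ 4311.1)
Add(Function('F')(G), Mul(-1, b)) = Add(Mul(Rational(1, 12), Pow(Add(75, Mul(144, -9)), Rational(1, 2))), Mul(-1, Rational(34489, 8))) = Add(Mul(Rational(1, 12), Pow(Add(75, -1296), Rational(1, 2))), Rational(-34489, 8)) = Add(Mul(Rational(1, 12), Pow(-1221, Rational(1, 2))), Rational(-34489, 8)) = Add(Mul(Rational(1, 12), Mul(I, Pow(1221, Rational(1, 2)))), Rational(-34489, 8)) = Add(Mul(Rational(1, 12), I, Pow(1221, Rational(1, 2))), Rational(-34489, 8)) = Add(Rational(-34489, 8), Mul(Rational(1, 12), I, Pow(1221, Rational(1, 2))))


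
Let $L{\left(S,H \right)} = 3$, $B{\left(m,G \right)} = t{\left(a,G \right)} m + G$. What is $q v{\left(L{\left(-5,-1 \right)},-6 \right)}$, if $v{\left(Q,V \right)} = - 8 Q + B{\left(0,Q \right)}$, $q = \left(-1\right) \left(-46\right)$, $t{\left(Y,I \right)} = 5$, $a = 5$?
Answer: $-966$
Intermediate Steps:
$B{\left(m,G \right)} = G + 5 m$ ($B{\left(m,G \right)} = 5 m + G = G + 5 m$)
$q = 46$
$v{\left(Q,V \right)} = - 7 Q$ ($v{\left(Q,V \right)} = - 8 Q + \left(Q + 5 \cdot 0\right) = - 8 Q + \left(Q + 0\right) = - 8 Q + Q = - 7 Q$)
$q v{\left(L{\left(-5,-1 \right)},-6 \right)} = 46 \left(\left(-7\right) 3\right) = 46 \left(-21\right) = -966$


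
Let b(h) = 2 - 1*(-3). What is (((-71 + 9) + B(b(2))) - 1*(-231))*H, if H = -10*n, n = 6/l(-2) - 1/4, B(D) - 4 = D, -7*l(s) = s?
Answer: -36935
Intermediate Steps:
b(h) = 5 (b(h) = 2 + 3 = 5)
l(s) = -s/7
B(D) = 4 + D
n = 83/4 (n = 6/((-⅐*(-2))) - 1/4 = 6/(2/7) - 1*¼ = 6*(7/2) - ¼ = 21 - ¼ = 83/4 ≈ 20.750)
H = -415/2 (H = -10*83/4 = -415/2 ≈ -207.50)
(((-71 + 9) + B(b(2))) - 1*(-231))*H = (((-71 + 9) + (4 + 5)) - 1*(-231))*(-415/2) = ((-62 + 9) + 231)*(-415/2) = (-53 + 231)*(-415/2) = 178*(-415/2) = -36935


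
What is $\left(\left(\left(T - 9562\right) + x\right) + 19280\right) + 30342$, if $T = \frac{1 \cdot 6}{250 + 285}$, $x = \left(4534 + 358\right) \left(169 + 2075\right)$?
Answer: $\frac{5894473786}{535} \approx 1.1018 \cdot 10^{7}$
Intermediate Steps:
$x = 10977648$ ($x = 4892 \cdot 2244 = 10977648$)
$T = \frac{6}{535}$ ($T = \frac{1}{535} \cdot 6 = \frac{6}{535} \approx 0.011215$)
$\left(\left(\left(T - 9562\right) + x\right) + 19280\right) + 30342 = \left(\left(\left(\frac{6}{535} - 9562\right) + 10977648\right) + 19280\right) + 30342 = \left(\left(- \frac{5115664}{535} + 10977648\right) + 19280\right) + 30342 = \left(\frac{5867926016}{535} + 19280\right) + 30342 = \frac{5878240816}{535} + 30342 = \frac{5894473786}{535}$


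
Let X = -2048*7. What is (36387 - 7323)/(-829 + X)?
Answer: -9688/5055 ≈ -1.9165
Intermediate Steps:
X = -14336
(36387 - 7323)/(-829 + X) = (36387 - 7323)/(-829 - 14336) = 29064/(-15165) = 29064*(-1/15165) = -9688/5055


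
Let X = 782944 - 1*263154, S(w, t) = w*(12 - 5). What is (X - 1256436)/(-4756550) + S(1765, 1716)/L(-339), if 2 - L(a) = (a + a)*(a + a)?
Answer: 139927865661/1093250208550 ≈ 0.12799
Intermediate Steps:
S(w, t) = 7*w (S(w, t) = w*7 = 7*w)
X = 519790 (X = 782944 - 263154 = 519790)
L(a) = 2 - 4*a**2 (L(a) = 2 - (a + a)*(a + a) = 2 - 2*a*2*a = 2 - 4*a**2)
(X - 1256436)/(-4756550) + S(1765, 1716)/L(-339) = (519790 - 1256436)/(-4756550) + (7*1765)/(2 - 4*(-339)**2) = -736646*(-1/4756550) + 12355/(2 - 4*114921) = 368323/2378275 + 12355/(2 - 459684) = 368323/2378275 + 12355/(-459682) = 368323/2378275 + 12355*(-1/459682) = 368323/2378275 - 12355/459682 = 139927865661/1093250208550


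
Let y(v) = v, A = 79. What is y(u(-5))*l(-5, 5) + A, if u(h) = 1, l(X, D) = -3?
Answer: 76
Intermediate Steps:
y(u(-5))*l(-5, 5) + A = 1*(-3) + 79 = -3 + 79 = 76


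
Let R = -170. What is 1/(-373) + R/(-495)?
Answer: 12583/36927 ≈ 0.34075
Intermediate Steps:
1/(-373) + R/(-495) = 1/(-373) - 170/(-495) = 1*(-1/373) - 170*(-1/495) = -1/373 + 34/99 = 12583/36927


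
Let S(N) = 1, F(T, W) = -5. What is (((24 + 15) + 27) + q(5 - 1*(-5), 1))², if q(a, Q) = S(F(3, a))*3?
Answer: 4761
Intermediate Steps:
q(a, Q) = 3 (q(a, Q) = 1*3 = 3)
(((24 + 15) + 27) + q(5 - 1*(-5), 1))² = (((24 + 15) + 27) + 3)² = ((39 + 27) + 3)² = (66 + 3)² = 69² = 4761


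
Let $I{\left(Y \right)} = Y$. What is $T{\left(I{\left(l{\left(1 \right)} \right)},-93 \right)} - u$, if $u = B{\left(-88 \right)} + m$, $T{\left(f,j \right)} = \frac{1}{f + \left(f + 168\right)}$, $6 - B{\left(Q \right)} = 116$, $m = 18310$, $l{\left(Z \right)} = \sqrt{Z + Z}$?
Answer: $- \frac{64191379}{3527} - \frac{\sqrt{2}}{14108} \approx -18200.0$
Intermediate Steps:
$l{\left(Z \right)} = \sqrt{2} \sqrt{Z}$ ($l{\left(Z \right)} = \sqrt{2 Z} = \sqrt{2} \sqrt{Z}$)
$B{\left(Q \right)} = -110$ ($B{\left(Q \right)} = 6 - 116 = -110$)
$T{\left(f,j \right)} = \frac{1}{168 + 2 f}$ ($T{\left(f,j \right)} = \frac{1}{f + \left(168 + f\right)} = \frac{1}{168 + 2 f}$)
$u = 18200$ ($u = -110 + 18310 = 18200$)
$T{\left(I{\left(l{\left(1 \right)} \right)},-93 \right)} - u = \frac{1}{2 \left(84 + \sqrt{2} \sqrt{1}\right)} - 18200 = \frac{1}{2 \left(84 + \sqrt{2} \cdot 1\right)} - 18200 = \frac{1}{2 \left(84 + \sqrt{2}\right)} - 18200 = -18200 + \frac{1}{2 \left(84 + \sqrt{2}\right)}$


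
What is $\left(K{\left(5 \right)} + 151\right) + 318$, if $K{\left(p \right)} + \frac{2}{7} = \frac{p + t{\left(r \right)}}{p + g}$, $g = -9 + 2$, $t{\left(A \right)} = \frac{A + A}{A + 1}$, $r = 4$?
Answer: $\frac{32579}{70} \approx 465.41$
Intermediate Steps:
$t{\left(A \right)} = \frac{2 A}{1 + A}$
$g = -7$
$K{\left(p \right)} = - \frac{2}{7} + \frac{\frac{8}{5} + p}{-7 + p}$ ($K{\left(p \right)} = - \frac{2}{7} + \frac{p + 2 \cdot 4 \frac{1}{1 + 4}}{p - 7} = - \frac{2}{7} + \frac{p + 2 \cdot 4 \cdot \frac{1}{5}}{-7 + p} = - \frac{2}{7} + \frac{p + \frac{8}{5}}{-7 + p} = - \frac{2}{7} + \frac{\frac{8}{5} + p}{-7 + p}$)
$\left(K{\left(5 \right)} + 151\right) + 318 = \left(\frac{126 + 25 \cdot 5}{35 \left(-7 + 5\right)} + 151\right) + 318 = \left(\frac{126 + 125}{35 \left(-2\right)} + 151\right) + 318 = \left(\frac{1}{35} \left(- \frac{1}{2}\right) 251 + 151\right) + 318 = \left(- \frac{251}{70} + 151\right) + 318 = \frac{10319}{70} + 318 = \frac{32579}{70}$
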